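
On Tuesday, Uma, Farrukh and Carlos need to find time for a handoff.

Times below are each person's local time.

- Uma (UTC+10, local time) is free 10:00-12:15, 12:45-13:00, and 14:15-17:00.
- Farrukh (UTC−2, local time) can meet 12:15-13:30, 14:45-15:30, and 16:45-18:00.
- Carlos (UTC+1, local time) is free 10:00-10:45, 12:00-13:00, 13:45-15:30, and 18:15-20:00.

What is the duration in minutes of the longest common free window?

0 minutes

Uma → UTC: 00:00–02:15, 02:45–03:00, 04:15–07:00.
Farrukh → UTC: 14:15–15:30, 16:45–17:30, 18:45–20:00.
Carlos → UTC: 09:00–09:45, 11:00–12:00, 12:45–14:30, 17:15–19:00.
Uma ∩ Farrukh: (none).
Uma ∩ Farrukh ∩ Carlos: (none).
No common window.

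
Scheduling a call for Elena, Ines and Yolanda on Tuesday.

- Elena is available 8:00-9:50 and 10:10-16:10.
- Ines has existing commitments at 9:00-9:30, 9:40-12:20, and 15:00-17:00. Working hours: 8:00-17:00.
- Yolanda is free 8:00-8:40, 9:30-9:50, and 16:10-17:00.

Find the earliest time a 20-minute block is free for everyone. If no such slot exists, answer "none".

Ines free within 08:00–17:00: 08:00–09:00, 09:30–09:40, 12:20–15:00.
Elena ∩ Ines: 08:00–09:00, 09:30–09:40, 12:20–15:00.
Elena ∩ Ines ∩ Yolanda: 08:00–08:40, 09:30–09:40.
Windows ≥ 20 min: 08:00–08:40.
Earliest such window starts at 08:00.

08:00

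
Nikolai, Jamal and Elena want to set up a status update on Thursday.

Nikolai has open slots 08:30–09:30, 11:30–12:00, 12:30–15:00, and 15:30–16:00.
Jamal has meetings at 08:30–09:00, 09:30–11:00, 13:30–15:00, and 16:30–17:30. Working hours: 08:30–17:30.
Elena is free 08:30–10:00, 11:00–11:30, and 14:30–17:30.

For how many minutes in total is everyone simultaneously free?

Jamal free within 08:30–17:30: 09:00–09:30, 11:00–13:30, 15:00–16:30.
Nikolai ∩ Jamal: 09:00–09:30, 11:30–12:00, 12:30–13:30, 15:30–16:00.
Nikolai ∩ Jamal ∩ Elena: 09:00–09:30, 15:30–16:00.
Total common minutes: 30 + 30 = 60.

60 minutes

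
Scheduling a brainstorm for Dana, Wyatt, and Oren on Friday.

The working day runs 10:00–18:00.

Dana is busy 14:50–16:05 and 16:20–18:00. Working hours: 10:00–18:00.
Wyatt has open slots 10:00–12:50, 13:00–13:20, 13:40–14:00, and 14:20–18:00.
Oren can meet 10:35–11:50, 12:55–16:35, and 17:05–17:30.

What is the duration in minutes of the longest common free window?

75 minutes

Dana free within 10:00–18:00: 10:00–14:50, 16:05–16:20.
Dana ∩ Wyatt: 10:00–12:50, 13:00–13:20, 13:40–14:00, 14:20–14:50, 16:05–16:20.
Dana ∩ Wyatt ∩ Oren: 10:35–11:50, 13:00–13:20, 13:40–14:00, 14:20–14:50, 16:05–16:20.
Common window lengths: 75, 20, 20, 30, 15 min; longest is 75.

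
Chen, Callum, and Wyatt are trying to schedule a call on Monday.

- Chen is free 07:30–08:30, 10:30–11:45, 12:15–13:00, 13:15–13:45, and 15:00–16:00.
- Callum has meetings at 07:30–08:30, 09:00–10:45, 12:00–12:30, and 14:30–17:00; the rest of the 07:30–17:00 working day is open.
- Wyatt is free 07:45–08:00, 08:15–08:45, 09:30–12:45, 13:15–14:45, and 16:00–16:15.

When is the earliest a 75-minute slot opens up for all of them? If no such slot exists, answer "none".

none

Callum free within 07:30–17:00: 08:30–09:00, 10:45–12:00, 12:30–14:30.
Chen ∩ Callum: 10:45–11:45, 12:30–13:00, 13:15–13:45.
Chen ∩ Callum ∩ Wyatt: 10:45–11:45, 12:30–12:45, 13:15–13:45.
Windows ≥ 75 min: (none).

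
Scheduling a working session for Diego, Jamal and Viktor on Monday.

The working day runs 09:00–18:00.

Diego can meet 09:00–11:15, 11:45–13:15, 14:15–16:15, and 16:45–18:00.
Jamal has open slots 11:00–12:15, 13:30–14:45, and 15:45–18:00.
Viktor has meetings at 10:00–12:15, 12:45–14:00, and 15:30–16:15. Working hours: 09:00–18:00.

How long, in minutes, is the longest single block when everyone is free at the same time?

Viktor free within 09:00–18:00: 09:00–10:00, 12:15–12:45, 14:00–15:30, 16:15–18:00.
Diego ∩ Jamal: 11:00–11:15, 11:45–12:15, 14:15–14:45, 15:45–16:15, 16:45–18:00.
Diego ∩ Jamal ∩ Viktor: 14:15–14:45, 16:45–18:00.
Common window lengths: 30, 75 min; longest is 75.

75 minutes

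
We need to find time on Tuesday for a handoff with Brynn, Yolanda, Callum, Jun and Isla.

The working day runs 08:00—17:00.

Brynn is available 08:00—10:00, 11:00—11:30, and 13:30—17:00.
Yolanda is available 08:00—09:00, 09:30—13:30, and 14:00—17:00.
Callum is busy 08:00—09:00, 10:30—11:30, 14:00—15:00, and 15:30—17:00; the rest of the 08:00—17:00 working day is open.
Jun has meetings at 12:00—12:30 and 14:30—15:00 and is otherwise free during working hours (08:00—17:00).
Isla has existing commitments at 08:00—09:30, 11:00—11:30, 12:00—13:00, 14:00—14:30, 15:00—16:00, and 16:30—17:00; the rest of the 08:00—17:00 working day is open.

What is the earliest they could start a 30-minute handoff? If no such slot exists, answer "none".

09:30

Callum free within 08:00–17:00: 09:00–10:30, 11:30–14:00, 15:00–15:30.
Jun free within 08:00–17:00: 08:00–12:00, 12:30–14:30, 15:00–17:00.
Isla free within 08:00–17:00: 09:30–11:00, 11:30–12:00, 13:00–14:00, 14:30–15:00, 16:00–16:30.
Brynn ∩ Yolanda: 08:00–09:00, 09:30–10:00, 11:00–11:30, 14:00–17:00.
Brynn ∩ Yolanda ∩ Callum: 09:30–10:00, 15:00–15:30.
Brynn ∩ Yolanda ∩ Callum ∩ Jun: 09:30–10:00, 15:00–15:30.
Brynn ∩ Yolanda ∩ Callum ∩ Jun ∩ Isla: 09:30–10:00.
Windows ≥ 30 min: 09:30–10:00.
Earliest such window starts at 09:30.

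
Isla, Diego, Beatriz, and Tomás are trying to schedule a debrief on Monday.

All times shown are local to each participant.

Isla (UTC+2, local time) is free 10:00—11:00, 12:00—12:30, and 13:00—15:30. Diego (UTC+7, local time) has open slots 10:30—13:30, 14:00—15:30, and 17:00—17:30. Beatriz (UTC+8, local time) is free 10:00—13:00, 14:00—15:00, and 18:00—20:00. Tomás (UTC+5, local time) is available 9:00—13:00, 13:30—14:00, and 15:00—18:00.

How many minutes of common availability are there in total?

Isla → UTC: 08:00–09:00, 10:00–10:30, 11:00–13:30.
Diego → UTC: 03:30–06:30, 07:00–08:30, 10:00–10:30.
Beatriz → UTC: 02:00–05:00, 06:00–07:00, 10:00–12:00.
Tomás → UTC: 04:00–08:00, 08:30–09:00, 10:00–13:00.
Isla ∩ Diego: 08:00–08:30, 10:00–10:30.
Isla ∩ Diego ∩ Beatriz: 10:00–10:30.
Isla ∩ Diego ∩ Beatriz ∩ Tomás: 10:00–10:30.
Total common minutes: 30.

30 minutes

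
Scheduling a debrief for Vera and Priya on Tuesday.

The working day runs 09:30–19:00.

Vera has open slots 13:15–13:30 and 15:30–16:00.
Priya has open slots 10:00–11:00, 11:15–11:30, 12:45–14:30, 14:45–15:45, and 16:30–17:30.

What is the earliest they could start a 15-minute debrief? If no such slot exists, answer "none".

Vera ∩ Priya: 13:15–13:30, 15:30–15:45.
Windows ≥ 15 min: 13:15–13:30, 15:30–15:45.
Earliest such window starts at 13:15.

13:15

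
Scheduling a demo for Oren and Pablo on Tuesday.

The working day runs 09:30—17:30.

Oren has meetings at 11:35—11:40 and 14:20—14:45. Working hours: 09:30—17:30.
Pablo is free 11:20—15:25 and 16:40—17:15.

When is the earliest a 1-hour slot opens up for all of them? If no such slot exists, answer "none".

Oren free within 09:30–17:30: 09:30–11:35, 11:40–14:20, 14:45–17:30.
Oren ∩ Pablo: 11:20–11:35, 11:40–14:20, 14:45–15:25, 16:40–17:15.
Windows ≥ 60 min: 11:40–14:20.
Earliest such window starts at 11:40.

11:40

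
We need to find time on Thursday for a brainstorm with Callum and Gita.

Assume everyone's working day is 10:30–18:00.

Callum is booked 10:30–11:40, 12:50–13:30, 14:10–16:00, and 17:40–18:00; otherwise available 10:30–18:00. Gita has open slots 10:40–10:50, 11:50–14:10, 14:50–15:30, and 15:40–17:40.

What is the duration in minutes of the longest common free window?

Callum free within 10:30–18:00: 11:40–12:50, 13:30–14:10, 16:00–17:40.
Callum ∩ Gita: 11:50–12:50, 13:30–14:10, 16:00–17:40.
Common window lengths: 60, 40, 100 min; longest is 100.

100 minutes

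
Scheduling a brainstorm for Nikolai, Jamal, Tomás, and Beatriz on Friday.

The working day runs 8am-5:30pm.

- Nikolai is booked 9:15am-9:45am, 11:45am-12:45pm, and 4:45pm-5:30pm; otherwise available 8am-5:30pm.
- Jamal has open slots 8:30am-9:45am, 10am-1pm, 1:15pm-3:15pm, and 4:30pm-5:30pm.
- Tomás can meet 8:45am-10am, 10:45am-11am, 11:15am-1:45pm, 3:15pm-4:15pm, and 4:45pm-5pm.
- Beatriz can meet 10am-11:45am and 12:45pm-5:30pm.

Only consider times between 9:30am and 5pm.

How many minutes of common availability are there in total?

Nikolai free within 08:00–17:30: 08:00–09:15, 09:45–11:45, 12:45–16:45.
Nikolai ∩ Jamal: 08:30–09:15, 10:00–11:45, 12:45–13:00, 13:15–15:15, 16:30–16:45.
Nikolai ∩ Jamal ∩ Tomás: 08:45–09:15, 10:45–11:00, 11:15–11:45, 12:45–13:00, 13:15–13:45.
Nikolai ∩ Jamal ∩ Tomás ∩ Beatriz: 10:45–11:00, 11:15–11:45, 12:45–13:00, 13:15–13:45.
Restricted to 09:30–17:00: 10:45–11:00, 11:15–11:45, 12:45–13:00, 13:15–13:45.
Total common minutes: 15 + 30 + 15 + 30 = 90.

90 minutes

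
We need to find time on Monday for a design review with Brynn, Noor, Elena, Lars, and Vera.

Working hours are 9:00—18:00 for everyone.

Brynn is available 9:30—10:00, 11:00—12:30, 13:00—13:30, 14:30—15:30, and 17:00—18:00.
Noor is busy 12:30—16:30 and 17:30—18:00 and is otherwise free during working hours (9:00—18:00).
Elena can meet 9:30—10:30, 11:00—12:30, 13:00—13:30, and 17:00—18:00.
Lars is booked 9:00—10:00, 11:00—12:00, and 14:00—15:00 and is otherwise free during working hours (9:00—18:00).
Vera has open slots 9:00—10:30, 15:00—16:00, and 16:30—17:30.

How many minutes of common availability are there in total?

30 minutes

Noor free within 09:00–18:00: 09:00–12:30, 16:30–17:30.
Lars free within 09:00–18:00: 10:00–11:00, 12:00–14:00, 15:00–18:00.
Brynn ∩ Noor: 09:30–10:00, 11:00–12:30, 17:00–17:30.
Brynn ∩ Noor ∩ Elena: 09:30–10:00, 11:00–12:30, 17:00–17:30.
Brynn ∩ Noor ∩ Elena ∩ Lars: 12:00–12:30, 17:00–17:30.
Brynn ∩ Noor ∩ Elena ∩ Lars ∩ Vera: 17:00–17:30.
Total common minutes: 30.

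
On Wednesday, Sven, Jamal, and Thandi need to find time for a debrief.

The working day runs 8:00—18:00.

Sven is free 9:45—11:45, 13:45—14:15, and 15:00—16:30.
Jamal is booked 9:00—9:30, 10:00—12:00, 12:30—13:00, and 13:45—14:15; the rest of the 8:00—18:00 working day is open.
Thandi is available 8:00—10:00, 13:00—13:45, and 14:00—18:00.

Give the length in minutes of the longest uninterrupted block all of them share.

Jamal free within 08:00–18:00: 08:00–09:00, 09:30–10:00, 12:00–12:30, 13:00–13:45, 14:15–18:00.
Sven ∩ Jamal: 09:45–10:00, 15:00–16:30.
Sven ∩ Jamal ∩ Thandi: 09:45–10:00, 15:00–16:30.
Common window lengths: 15, 90 min; longest is 90.

90 minutes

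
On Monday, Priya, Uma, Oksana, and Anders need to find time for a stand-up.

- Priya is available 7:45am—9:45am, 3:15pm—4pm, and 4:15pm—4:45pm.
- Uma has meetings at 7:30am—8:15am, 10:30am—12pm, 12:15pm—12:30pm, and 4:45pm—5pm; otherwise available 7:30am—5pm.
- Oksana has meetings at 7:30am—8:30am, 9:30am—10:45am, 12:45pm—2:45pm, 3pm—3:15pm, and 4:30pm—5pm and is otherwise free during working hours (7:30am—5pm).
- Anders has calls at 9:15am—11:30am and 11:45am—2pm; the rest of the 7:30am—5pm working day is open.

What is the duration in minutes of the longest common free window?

Uma free within 07:30–17:00: 08:15–10:30, 12:00–12:15, 12:30–16:45.
Oksana free within 07:30–17:00: 08:30–09:30, 10:45–12:45, 14:45–15:00, 15:15–16:30.
Anders free within 07:30–17:00: 07:30–09:15, 11:30–11:45, 14:00–17:00.
Priya ∩ Uma: 08:15–09:45, 15:15–16:00, 16:15–16:45.
Priya ∩ Uma ∩ Oksana: 08:30–09:30, 15:15–16:00, 16:15–16:30.
Priya ∩ Uma ∩ Oksana ∩ Anders: 08:30–09:15, 15:15–16:00, 16:15–16:30.
Common window lengths: 45, 45, 15 min; longest is 45.

45 minutes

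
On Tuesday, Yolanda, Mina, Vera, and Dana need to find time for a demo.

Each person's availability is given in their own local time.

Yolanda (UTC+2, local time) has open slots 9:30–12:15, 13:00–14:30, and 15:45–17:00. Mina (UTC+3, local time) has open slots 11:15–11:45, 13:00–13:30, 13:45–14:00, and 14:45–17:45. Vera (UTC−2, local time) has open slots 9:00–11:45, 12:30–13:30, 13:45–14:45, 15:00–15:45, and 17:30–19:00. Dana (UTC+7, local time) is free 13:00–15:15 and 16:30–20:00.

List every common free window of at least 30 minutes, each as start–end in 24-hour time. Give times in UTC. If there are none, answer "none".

Yolanda → UTC: 07:30–10:15, 11:00–12:30, 13:45–15:00.
Mina → UTC: 08:15–08:45, 10:00–10:30, 10:45–11:00, 11:45–14:45.
Vera → UTC: 11:00–13:45, 14:30–15:30, 15:45–16:45, 17:00–17:45, 19:30–21:00.
Dana → UTC: 06:00–08:15, 09:30–13:00.
Yolanda ∩ Mina: 08:15–08:45, 10:00–10:15, 11:45–12:30, 13:45–14:45.
Yolanda ∩ Mina ∩ Vera: 11:45–12:30, 14:30–14:45.
Yolanda ∩ Mina ∩ Vera ∩ Dana: 11:45–12:30.
Windows ≥ 30 min: 11:45–12:30.

11:45–12:30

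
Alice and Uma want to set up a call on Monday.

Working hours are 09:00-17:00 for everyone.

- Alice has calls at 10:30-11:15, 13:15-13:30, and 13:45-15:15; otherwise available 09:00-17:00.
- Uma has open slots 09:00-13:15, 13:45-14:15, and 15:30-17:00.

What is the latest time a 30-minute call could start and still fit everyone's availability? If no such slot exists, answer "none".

16:30

Alice free within 09:00–17:00: 09:00–10:30, 11:15–13:15, 13:30–13:45, 15:15–17:00.
Alice ∩ Uma: 09:00–10:30, 11:15–13:15, 15:30–17:00.
Windows ≥ 30 min: 09:00–10:30, 11:15–13:15, 15:30–17:00.
Latest start in the last window 15:30–17:00 is 17:00 − 30 min = 16:30.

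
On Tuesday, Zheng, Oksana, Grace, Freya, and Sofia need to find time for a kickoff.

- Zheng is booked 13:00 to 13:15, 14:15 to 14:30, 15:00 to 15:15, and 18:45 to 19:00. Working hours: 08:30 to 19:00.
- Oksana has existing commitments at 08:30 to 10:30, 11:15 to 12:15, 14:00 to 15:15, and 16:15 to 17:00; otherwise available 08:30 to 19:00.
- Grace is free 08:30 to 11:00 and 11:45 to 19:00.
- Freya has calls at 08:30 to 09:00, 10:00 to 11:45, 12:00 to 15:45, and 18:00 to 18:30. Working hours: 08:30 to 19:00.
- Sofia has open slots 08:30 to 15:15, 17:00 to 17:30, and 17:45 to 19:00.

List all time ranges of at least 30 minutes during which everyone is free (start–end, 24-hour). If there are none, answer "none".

Zheng free within 08:30–19:00: 08:30–13:00, 13:15–14:15, 14:30–15:00, 15:15–18:45.
Oksana free within 08:30–19:00: 10:30–11:15, 12:15–14:00, 15:15–16:15, 17:00–19:00.
Freya free within 08:30–19:00: 09:00–10:00, 11:45–12:00, 15:45–18:00, 18:30–19:00.
Zheng ∩ Oksana: 10:30–11:15, 12:15–13:00, 13:15–14:00, 15:15–16:15, 17:00–18:45.
Zheng ∩ Oksana ∩ Grace: 10:30–11:00, 12:15–13:00, 13:15–14:00, 15:15–16:15, 17:00–18:45.
Zheng ∩ Oksana ∩ Grace ∩ Freya: 15:45–16:15, 17:00–18:00, 18:30–18:45.
Zheng ∩ Oksana ∩ Grace ∩ Freya ∩ Sofia: 17:00–17:30, 17:45–18:00, 18:30–18:45.
Windows ≥ 30 min: 17:00–17:30.

17:00–17:30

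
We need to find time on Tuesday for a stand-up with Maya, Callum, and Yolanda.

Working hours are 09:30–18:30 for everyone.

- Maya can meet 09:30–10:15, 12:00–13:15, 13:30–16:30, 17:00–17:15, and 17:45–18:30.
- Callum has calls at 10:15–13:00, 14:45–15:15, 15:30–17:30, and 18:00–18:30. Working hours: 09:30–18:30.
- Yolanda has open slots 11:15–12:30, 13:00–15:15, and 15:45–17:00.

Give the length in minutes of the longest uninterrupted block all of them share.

Callum free within 09:30–18:30: 09:30–10:15, 13:00–14:45, 15:15–15:30, 17:30–18:00.
Maya ∩ Callum: 09:30–10:15, 13:00–13:15, 13:30–14:45, 15:15–15:30, 17:45–18:00.
Maya ∩ Callum ∩ Yolanda: 13:00–13:15, 13:30–14:45.
Common window lengths: 15, 75 min; longest is 75.

75 minutes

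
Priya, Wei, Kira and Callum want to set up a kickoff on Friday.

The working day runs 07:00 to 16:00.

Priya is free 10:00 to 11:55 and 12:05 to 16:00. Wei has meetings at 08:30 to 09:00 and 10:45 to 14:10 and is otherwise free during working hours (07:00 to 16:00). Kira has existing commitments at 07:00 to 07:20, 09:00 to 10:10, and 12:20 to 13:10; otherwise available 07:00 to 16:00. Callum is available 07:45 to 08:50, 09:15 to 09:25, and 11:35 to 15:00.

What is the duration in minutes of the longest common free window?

50 minutes

Wei free within 07:00–16:00: 07:00–08:30, 09:00–10:45, 14:10–16:00.
Kira free within 07:00–16:00: 07:20–09:00, 10:10–12:20, 13:10–16:00.
Priya ∩ Wei: 10:00–10:45, 14:10–16:00.
Priya ∩ Wei ∩ Kira: 10:10–10:45, 14:10–16:00.
Priya ∩ Wei ∩ Kira ∩ Callum: 14:10–15:00.
Single common window of 50 minutes.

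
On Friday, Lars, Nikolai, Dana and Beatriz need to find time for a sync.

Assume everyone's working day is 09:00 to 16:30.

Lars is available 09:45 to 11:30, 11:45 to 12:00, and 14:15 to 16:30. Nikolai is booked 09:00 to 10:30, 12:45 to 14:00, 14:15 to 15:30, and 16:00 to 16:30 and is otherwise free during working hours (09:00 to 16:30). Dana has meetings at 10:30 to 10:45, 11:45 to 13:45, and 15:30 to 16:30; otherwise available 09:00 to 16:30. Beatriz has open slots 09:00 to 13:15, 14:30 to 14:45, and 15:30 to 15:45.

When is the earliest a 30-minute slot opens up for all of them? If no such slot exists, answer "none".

Nikolai free within 09:00–16:30: 10:30–12:45, 14:00–14:15, 15:30–16:00.
Dana free within 09:00–16:30: 09:00–10:30, 10:45–11:45, 13:45–15:30.
Lars ∩ Nikolai: 10:30–11:30, 11:45–12:00, 15:30–16:00.
Lars ∩ Nikolai ∩ Dana: 10:45–11:30.
Lars ∩ Nikolai ∩ Dana ∩ Beatriz: 10:45–11:30.
Windows ≥ 30 min: 10:45–11:30.
Earliest such window starts at 10:45.

10:45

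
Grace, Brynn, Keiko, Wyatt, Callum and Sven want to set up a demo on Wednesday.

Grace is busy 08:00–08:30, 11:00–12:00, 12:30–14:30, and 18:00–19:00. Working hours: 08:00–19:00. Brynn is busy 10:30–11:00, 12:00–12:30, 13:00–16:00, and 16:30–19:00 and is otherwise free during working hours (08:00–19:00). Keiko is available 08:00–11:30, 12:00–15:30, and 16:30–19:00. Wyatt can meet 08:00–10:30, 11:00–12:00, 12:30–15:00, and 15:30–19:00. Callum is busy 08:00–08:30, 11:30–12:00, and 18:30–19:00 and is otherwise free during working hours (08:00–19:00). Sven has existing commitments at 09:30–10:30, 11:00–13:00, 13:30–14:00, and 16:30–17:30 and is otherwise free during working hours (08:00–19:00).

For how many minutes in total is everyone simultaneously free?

Grace free within 08:00–19:00: 08:30–11:00, 12:00–12:30, 14:30–18:00.
Brynn free within 08:00–19:00: 08:00–10:30, 11:00–12:00, 12:30–13:00, 16:00–16:30.
Callum free within 08:00–19:00: 08:30–11:30, 12:00–18:30.
Sven free within 08:00–19:00: 08:00–09:30, 10:30–11:00, 13:00–13:30, 14:00–16:30, 17:30–19:00.
Grace ∩ Brynn: 08:30–10:30, 16:00–16:30.
Grace ∩ Brynn ∩ Keiko: 08:30–10:30.
Grace ∩ Brynn ∩ Keiko ∩ Wyatt: 08:30–10:30.
Grace ∩ Brynn ∩ Keiko ∩ Wyatt ∩ Callum: 08:30–10:30.
Grace ∩ Brynn ∩ Keiko ∩ Wyatt ∩ Callum ∩ Sven: 08:30–09:30.
Total common minutes: 60.

60 minutes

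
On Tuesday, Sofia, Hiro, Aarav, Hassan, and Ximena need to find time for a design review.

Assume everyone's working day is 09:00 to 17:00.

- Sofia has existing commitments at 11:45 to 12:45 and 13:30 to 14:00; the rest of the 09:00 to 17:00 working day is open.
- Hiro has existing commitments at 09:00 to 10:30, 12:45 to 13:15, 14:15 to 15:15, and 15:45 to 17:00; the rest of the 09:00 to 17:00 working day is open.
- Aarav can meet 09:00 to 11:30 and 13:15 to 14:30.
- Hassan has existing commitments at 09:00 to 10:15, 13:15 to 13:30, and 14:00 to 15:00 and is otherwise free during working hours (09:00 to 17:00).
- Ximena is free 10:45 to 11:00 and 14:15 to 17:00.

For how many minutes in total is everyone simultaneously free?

15 minutes

Sofia free within 09:00–17:00: 09:00–11:45, 12:45–13:30, 14:00–17:00.
Hiro free within 09:00–17:00: 10:30–12:45, 13:15–14:15, 15:15–15:45.
Hassan free within 09:00–17:00: 10:15–13:15, 13:30–14:00, 15:00–17:00.
Sofia ∩ Hiro: 10:30–11:45, 13:15–13:30, 14:00–14:15, 15:15–15:45.
Sofia ∩ Hiro ∩ Aarav: 10:30–11:30, 13:15–13:30, 14:00–14:15.
Sofia ∩ Hiro ∩ Aarav ∩ Hassan: 10:30–11:30.
Sofia ∩ Hiro ∩ Aarav ∩ Hassan ∩ Ximena: 10:45–11:00.
Total common minutes: 15.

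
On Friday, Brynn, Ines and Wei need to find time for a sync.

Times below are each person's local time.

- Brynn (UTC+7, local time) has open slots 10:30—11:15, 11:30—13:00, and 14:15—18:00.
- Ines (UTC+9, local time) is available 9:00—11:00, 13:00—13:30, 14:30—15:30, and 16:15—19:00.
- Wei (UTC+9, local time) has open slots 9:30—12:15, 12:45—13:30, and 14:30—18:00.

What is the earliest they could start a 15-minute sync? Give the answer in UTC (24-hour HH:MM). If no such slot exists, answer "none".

04:00

Brynn → UTC: 03:30–04:15, 04:30–06:00, 07:15–11:00.
Ines → UTC: 00:00–02:00, 04:00–04:30, 05:30–06:30, 07:15–10:00.
Wei → UTC: 00:30–03:15, 03:45–04:30, 05:30–09:00.
Brynn ∩ Ines: 04:00–04:15, 05:30–06:00, 07:15–10:00.
Brynn ∩ Ines ∩ Wei: 04:00–04:15, 05:30–06:00, 07:15–09:00.
Windows ≥ 15 min: 04:00–04:15, 05:30–06:00, 07:15–09:00.
Earliest such window starts at 04:00.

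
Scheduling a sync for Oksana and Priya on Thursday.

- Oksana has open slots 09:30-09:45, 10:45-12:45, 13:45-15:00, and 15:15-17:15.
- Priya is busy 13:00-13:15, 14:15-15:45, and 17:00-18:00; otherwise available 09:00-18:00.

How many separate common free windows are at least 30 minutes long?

3

Priya free within 09:00–18:00: 09:00–13:00, 13:15–14:15, 15:45–17:00.
Oksana ∩ Priya: 09:30–09:45, 10:45–12:45, 13:45–14:15, 15:45–17:00.
Windows ≥ 30 min: 10:45–12:45, 13:45–14:15, 15:45–17:00.
That's 3 windows.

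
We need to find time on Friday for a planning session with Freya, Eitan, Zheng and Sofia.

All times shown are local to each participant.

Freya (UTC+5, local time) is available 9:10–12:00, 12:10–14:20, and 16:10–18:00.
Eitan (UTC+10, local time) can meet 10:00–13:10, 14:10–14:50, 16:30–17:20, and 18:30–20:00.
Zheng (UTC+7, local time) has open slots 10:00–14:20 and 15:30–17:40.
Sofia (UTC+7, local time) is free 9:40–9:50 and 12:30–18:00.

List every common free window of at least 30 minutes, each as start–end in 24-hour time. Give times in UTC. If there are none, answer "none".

06:30–07:00, 08:30–09:20

Freya → UTC: 04:10–07:00, 07:10–09:20, 11:10–13:00.
Eitan → UTC: 00:00–03:10, 04:10–04:50, 06:30–07:20, 08:30–10:00.
Zheng → UTC: 03:00–07:20, 08:30–10:40.
Sofia → UTC: 02:40–02:50, 05:30–11:00.
Freya ∩ Eitan: 04:10–04:50, 06:30–07:00, 07:10–07:20, 08:30–09:20.
Freya ∩ Eitan ∩ Zheng: 04:10–04:50, 06:30–07:00, 07:10–07:20, 08:30–09:20.
Freya ∩ Eitan ∩ Zheng ∩ Sofia: 06:30–07:00, 07:10–07:20, 08:30–09:20.
Windows ≥ 30 min: 06:30–07:00, 08:30–09:20.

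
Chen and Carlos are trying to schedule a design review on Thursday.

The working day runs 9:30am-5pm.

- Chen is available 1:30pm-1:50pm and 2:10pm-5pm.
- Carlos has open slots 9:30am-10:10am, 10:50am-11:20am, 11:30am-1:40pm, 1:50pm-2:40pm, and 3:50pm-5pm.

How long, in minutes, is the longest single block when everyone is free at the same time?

70 minutes

Chen ∩ Carlos: 13:30–13:40, 14:10–14:40, 15:50–17:00.
Common window lengths: 10, 30, 70 min; longest is 70.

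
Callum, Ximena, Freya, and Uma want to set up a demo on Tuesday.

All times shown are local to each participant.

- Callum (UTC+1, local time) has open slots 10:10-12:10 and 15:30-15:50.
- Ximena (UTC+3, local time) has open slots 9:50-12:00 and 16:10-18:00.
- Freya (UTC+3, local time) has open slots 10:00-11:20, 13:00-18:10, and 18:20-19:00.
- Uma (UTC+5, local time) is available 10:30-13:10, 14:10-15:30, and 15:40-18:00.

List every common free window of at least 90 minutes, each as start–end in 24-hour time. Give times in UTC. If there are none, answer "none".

none

Callum → UTC: 09:10–11:10, 14:30–14:50.
Ximena → UTC: 06:50–09:00, 13:10–15:00.
Freya → UTC: 07:00–08:20, 10:00–15:10, 15:20–16:00.
Uma → UTC: 05:30–08:10, 09:10–10:30, 10:40–13:00.
Callum ∩ Ximena: 14:30–14:50.
Callum ∩ Ximena ∩ Freya: 14:30–14:50.
Callum ∩ Ximena ∩ Freya ∩ Uma: (none).
Windows ≥ 90 min: (none).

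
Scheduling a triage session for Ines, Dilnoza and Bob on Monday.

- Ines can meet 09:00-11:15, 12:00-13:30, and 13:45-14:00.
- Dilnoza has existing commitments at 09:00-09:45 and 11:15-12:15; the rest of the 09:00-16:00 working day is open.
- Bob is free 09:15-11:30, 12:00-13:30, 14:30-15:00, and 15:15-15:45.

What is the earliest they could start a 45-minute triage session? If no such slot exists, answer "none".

Dilnoza free within 09:00–16:00: 09:45–11:15, 12:15–16:00.
Ines ∩ Dilnoza: 09:45–11:15, 12:15–13:30, 13:45–14:00.
Ines ∩ Dilnoza ∩ Bob: 09:45–11:15, 12:15–13:30.
Windows ≥ 45 min: 09:45–11:15, 12:15–13:30.
Earliest such window starts at 09:45.

09:45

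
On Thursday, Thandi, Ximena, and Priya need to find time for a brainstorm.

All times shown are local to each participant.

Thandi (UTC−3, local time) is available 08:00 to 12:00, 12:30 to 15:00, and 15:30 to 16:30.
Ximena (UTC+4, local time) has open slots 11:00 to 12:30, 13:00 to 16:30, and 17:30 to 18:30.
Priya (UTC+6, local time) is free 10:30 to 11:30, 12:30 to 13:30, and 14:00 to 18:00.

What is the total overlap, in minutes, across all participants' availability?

Thandi → UTC: 11:00–15:00, 15:30–18:00, 18:30–19:30.
Ximena → UTC: 07:00–08:30, 09:00–12:30, 13:30–14:30.
Priya → UTC: 04:30–05:30, 06:30–07:30, 08:00–12:00.
Thandi ∩ Ximena: 11:00–12:30, 13:30–14:30.
Thandi ∩ Ximena ∩ Priya: 11:00–12:00.
Total common minutes: 60.

60 minutes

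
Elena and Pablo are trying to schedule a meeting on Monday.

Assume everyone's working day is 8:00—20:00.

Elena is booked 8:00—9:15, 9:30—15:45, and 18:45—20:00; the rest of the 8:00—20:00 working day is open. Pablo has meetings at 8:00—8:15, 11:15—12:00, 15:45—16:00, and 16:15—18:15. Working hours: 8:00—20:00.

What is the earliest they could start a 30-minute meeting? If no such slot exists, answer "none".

Elena free within 08:00–20:00: 09:15–09:30, 15:45–18:45.
Pablo free within 08:00–20:00: 08:15–11:15, 12:00–15:45, 16:00–16:15, 18:15–20:00.
Elena ∩ Pablo: 09:15–09:30, 16:00–16:15, 18:15–18:45.
Windows ≥ 30 min: 18:15–18:45.
Earliest such window starts at 18:15.

18:15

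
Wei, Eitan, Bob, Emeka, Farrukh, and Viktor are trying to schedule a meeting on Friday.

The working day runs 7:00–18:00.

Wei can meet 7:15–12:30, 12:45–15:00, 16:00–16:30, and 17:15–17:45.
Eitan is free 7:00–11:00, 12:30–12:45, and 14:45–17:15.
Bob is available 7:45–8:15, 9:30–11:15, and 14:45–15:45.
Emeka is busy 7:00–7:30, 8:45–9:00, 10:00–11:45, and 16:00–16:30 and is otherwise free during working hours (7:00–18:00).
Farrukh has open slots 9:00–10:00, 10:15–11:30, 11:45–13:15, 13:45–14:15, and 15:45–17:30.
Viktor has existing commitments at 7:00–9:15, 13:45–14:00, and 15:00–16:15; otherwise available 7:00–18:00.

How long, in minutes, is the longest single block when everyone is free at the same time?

Emeka free within 07:00–18:00: 07:30–08:45, 09:00–10:00, 11:45–16:00, 16:30–18:00.
Viktor free within 07:00–18:00: 09:15–13:45, 14:00–15:00, 16:15–18:00.
Wei ∩ Eitan: 07:15–11:00, 14:45–15:00, 16:00–16:30.
Wei ∩ Eitan ∩ Bob: 07:45–08:15, 09:30–11:00, 14:45–15:00.
Wei ∩ Eitan ∩ Bob ∩ Emeka: 07:45–08:15, 09:30–10:00, 14:45–15:00.
Wei ∩ Eitan ∩ Bob ∩ Emeka ∩ Farrukh: 09:30–10:00.
Wei ∩ Eitan ∩ Bob ∩ Emeka ∩ Farrukh ∩ Viktor: 09:30–10:00.
Single common window of 30 minutes.

30 minutes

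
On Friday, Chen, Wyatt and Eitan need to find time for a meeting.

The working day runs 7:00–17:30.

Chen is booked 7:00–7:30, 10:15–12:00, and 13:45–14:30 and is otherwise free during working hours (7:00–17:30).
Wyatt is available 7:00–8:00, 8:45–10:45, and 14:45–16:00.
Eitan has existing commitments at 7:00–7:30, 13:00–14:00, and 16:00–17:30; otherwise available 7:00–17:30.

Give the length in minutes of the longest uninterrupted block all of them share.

Chen free within 07:00–17:30: 07:30–10:15, 12:00–13:45, 14:30–17:30.
Eitan free within 07:00–17:30: 07:30–13:00, 14:00–16:00.
Chen ∩ Wyatt: 07:30–08:00, 08:45–10:15, 14:45–16:00.
Chen ∩ Wyatt ∩ Eitan: 07:30–08:00, 08:45–10:15, 14:45–16:00.
Common window lengths: 30, 90, 75 min; longest is 90.

90 minutes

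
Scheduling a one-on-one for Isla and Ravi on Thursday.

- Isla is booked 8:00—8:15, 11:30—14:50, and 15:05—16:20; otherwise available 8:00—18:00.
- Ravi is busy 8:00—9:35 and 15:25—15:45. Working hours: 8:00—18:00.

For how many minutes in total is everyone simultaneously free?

230 minutes

Isla free within 08:00–18:00: 08:15–11:30, 14:50–15:05, 16:20–18:00.
Ravi free within 08:00–18:00: 09:35–15:25, 15:45–18:00.
Isla ∩ Ravi: 09:35–11:30, 14:50–15:05, 16:20–18:00.
Total common minutes: 115 + 15 + 100 = 230.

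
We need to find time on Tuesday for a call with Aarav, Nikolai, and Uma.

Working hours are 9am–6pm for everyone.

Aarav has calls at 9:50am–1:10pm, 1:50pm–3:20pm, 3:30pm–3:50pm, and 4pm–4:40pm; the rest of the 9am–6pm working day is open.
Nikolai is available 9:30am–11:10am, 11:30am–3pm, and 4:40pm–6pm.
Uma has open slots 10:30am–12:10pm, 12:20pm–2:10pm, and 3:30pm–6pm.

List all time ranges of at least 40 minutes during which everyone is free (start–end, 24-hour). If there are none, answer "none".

13:10–13:50, 16:40–18:00

Aarav free within 09:00–18:00: 09:00–09:50, 13:10–13:50, 15:20–15:30, 15:50–16:00, 16:40–18:00.
Aarav ∩ Nikolai: 09:30–09:50, 13:10–13:50, 16:40–18:00.
Aarav ∩ Nikolai ∩ Uma: 13:10–13:50, 16:40–18:00.
Windows ≥ 40 min: 13:10–13:50, 16:40–18:00.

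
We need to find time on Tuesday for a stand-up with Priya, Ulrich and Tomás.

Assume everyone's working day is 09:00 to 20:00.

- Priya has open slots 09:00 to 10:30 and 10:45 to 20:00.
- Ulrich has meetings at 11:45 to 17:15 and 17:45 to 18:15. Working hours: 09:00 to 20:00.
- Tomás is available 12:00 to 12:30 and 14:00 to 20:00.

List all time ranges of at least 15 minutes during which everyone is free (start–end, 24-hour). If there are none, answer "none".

Ulrich free within 09:00–20:00: 09:00–11:45, 17:15–17:45, 18:15–20:00.
Priya ∩ Ulrich: 09:00–10:30, 10:45–11:45, 17:15–17:45, 18:15–20:00.
Priya ∩ Ulrich ∩ Tomás: 17:15–17:45, 18:15–20:00.
Windows ≥ 15 min: 17:15–17:45, 18:15–20:00.

17:15–17:45, 18:15–20:00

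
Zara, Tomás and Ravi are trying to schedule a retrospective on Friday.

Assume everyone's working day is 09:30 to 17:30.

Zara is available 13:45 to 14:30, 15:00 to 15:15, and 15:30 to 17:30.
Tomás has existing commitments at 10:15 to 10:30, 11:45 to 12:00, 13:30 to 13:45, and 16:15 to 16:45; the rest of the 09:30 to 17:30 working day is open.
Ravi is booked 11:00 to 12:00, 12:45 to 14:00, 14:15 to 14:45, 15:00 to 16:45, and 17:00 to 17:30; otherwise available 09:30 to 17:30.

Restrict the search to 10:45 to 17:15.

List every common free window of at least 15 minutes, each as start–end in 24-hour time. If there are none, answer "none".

Tomás free within 09:30–17:30: 09:30–10:15, 10:30–11:45, 12:00–13:30, 13:45–16:15, 16:45–17:30.
Ravi free within 09:30–17:30: 09:30–11:00, 12:00–12:45, 14:00–14:15, 14:45–15:00, 16:45–17:00.
Zara ∩ Tomás: 13:45–14:30, 15:00–15:15, 15:30–16:15, 16:45–17:30.
Zara ∩ Tomás ∩ Ravi: 14:00–14:15, 16:45–17:00.
Restricted to 10:45–17:15: 14:00–14:15, 16:45–17:00.
Windows ≥ 15 min: 14:00–14:15, 16:45–17:00.

14:00–14:15, 16:45–17:00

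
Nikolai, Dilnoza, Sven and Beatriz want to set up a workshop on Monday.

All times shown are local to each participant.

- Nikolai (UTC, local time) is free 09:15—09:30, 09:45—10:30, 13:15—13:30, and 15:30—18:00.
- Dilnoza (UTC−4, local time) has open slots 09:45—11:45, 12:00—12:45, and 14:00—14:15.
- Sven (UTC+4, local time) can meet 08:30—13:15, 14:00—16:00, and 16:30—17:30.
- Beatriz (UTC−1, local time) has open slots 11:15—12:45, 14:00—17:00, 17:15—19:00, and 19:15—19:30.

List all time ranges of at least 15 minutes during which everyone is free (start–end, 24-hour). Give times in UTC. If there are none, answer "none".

Nikolai → UTC: 09:15–09:30, 09:45–10:30, 13:15–13:30, 15:30–18:00.
Dilnoza → UTC: 13:45–15:45, 16:00–16:45, 18:00–18:15.
Sven → UTC: 04:30–09:15, 10:00–12:00, 12:30–13:30.
Beatriz → UTC: 12:15–13:45, 15:00–18:00, 18:15–20:00, 20:15–20:30.
Nikolai ∩ Dilnoza: 15:30–15:45, 16:00–16:45.
Nikolai ∩ Dilnoza ∩ Sven: (none).
Nikolai ∩ Dilnoza ∩ Sven ∩ Beatriz: (none).
Windows ≥ 15 min: (none).

none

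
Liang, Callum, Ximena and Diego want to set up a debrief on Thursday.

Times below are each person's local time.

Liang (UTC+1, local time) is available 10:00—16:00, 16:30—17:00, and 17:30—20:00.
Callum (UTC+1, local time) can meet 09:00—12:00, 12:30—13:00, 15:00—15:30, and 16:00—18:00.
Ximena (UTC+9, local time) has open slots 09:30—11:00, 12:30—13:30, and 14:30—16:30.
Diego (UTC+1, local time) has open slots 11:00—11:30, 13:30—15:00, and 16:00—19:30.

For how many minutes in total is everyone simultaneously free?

Liang → UTC: 09:00–15:00, 15:30–16:00, 16:30–19:00.
Callum → UTC: 08:00–11:00, 11:30–12:00, 14:00–14:30, 15:00–17:00.
Ximena → UTC: 00:30–02:00, 03:30–04:30, 05:30–07:30.
Diego → UTC: 10:00–10:30, 12:30–14:00, 15:00–18:30.
Liang ∩ Callum: 09:00–11:00, 11:30–12:00, 14:00–14:30, 15:30–16:00, 16:30–17:00.
Liang ∩ Callum ∩ Ximena: (none).
Liang ∩ Callum ∩ Ximena ∩ Diego: (none).
Total common minutes: 0.

0 minutes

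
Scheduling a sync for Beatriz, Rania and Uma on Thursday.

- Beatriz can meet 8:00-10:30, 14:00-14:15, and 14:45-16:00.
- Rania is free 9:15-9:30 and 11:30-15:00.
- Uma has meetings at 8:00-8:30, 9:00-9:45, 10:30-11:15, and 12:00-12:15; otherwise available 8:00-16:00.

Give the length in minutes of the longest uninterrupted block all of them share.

Uma free within 08:00–16:00: 08:30–09:00, 09:45–10:30, 11:15–12:00, 12:15–16:00.
Beatriz ∩ Rania: 09:15–09:30, 14:00–14:15, 14:45–15:00.
Beatriz ∩ Rania ∩ Uma: 14:00–14:15, 14:45–15:00.
Common window lengths: 15, 15 min; longest is 15.

15 minutes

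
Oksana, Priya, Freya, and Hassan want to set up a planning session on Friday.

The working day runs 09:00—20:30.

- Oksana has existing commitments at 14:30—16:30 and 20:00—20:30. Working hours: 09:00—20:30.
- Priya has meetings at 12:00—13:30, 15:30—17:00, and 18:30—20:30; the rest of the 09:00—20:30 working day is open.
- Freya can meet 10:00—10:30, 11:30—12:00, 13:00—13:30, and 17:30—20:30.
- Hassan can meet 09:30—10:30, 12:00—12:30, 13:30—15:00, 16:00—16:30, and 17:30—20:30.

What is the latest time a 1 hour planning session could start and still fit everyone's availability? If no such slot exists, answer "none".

Oksana free within 09:00–20:30: 09:00–14:30, 16:30–20:00.
Priya free within 09:00–20:30: 09:00–12:00, 13:30–15:30, 17:00–18:30.
Oksana ∩ Priya: 09:00–12:00, 13:30–14:30, 17:00–18:30.
Oksana ∩ Priya ∩ Freya: 10:00–10:30, 11:30–12:00, 17:30–18:30.
Oksana ∩ Priya ∩ Freya ∩ Hassan: 10:00–10:30, 17:30–18:30.
Windows ≥ 60 min: 17:30–18:30.
Latest start in the last window 17:30–18:30 is 18:30 − 60 min = 17:30.

17:30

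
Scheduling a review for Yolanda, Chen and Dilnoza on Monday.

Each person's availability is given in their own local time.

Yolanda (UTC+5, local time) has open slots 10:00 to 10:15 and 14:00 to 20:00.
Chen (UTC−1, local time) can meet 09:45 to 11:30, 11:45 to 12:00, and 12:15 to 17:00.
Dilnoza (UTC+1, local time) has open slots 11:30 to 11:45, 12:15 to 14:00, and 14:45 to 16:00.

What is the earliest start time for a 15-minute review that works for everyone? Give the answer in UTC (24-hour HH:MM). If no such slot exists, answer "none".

11:15

Yolanda → UTC: 05:00–05:15, 09:00–15:00.
Chen → UTC: 10:45–12:30, 12:45–13:00, 13:15–18:00.
Dilnoza → UTC: 10:30–10:45, 11:15–13:00, 13:45–15:00.
Yolanda ∩ Chen: 10:45–12:30, 12:45–13:00, 13:15–15:00.
Yolanda ∩ Chen ∩ Dilnoza: 11:15–12:30, 12:45–13:00, 13:45–15:00.
Windows ≥ 15 min: 11:15–12:30, 12:45–13:00, 13:45–15:00.
Earliest such window starts at 11:15.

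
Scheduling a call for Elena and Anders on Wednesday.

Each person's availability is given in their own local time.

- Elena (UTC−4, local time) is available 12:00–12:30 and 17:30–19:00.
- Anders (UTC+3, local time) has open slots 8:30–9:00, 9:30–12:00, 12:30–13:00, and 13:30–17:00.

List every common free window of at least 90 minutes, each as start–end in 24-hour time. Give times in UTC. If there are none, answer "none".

Elena → UTC: 16:00–16:30, 21:30–23:00.
Anders → UTC: 05:30–06:00, 06:30–09:00, 09:30–10:00, 10:30–14:00.
Elena ∩ Anders: (none).
Windows ≥ 90 min: (none).

none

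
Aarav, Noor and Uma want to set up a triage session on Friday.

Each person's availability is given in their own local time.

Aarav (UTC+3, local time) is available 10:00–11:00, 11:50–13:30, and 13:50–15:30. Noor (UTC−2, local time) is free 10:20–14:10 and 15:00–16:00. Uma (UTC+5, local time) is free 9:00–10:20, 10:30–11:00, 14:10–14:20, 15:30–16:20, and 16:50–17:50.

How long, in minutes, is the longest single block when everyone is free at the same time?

10 minutes

Aarav → UTC: 07:00–08:00, 08:50–10:30, 10:50–12:30.
Noor → UTC: 12:20–16:10, 17:00–18:00.
Uma → UTC: 04:00–05:20, 05:30–06:00, 09:10–09:20, 10:30–11:20, 11:50–12:50.
Aarav ∩ Noor: 12:20–12:30.
Aarav ∩ Noor ∩ Uma: 12:20–12:30.
Single common window of 10 minutes.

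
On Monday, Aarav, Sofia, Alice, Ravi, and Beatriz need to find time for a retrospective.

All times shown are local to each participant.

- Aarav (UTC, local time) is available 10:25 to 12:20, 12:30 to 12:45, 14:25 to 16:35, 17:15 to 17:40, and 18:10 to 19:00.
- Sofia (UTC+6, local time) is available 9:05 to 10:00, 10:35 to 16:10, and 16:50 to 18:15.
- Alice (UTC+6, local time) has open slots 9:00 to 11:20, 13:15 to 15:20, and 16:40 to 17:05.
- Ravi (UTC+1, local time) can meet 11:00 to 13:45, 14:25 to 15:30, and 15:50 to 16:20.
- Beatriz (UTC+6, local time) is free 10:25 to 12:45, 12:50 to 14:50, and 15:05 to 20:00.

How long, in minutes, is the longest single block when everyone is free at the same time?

Aarav → UTC: 10:25–12:20, 12:30–12:45, 14:25–16:35, 17:15–17:40, 18:10–19:00.
Sofia → UTC: 03:05–04:00, 04:35–10:10, 10:50–12:15.
Alice → UTC: 03:00–05:20, 07:15–09:20, 10:40–11:05.
Ravi → UTC: 10:00–12:45, 13:25–14:30, 14:50–15:20.
Beatriz → UTC: 04:25–06:45, 06:50–08:50, 09:05–14:00.
Aarav ∩ Sofia: 10:50–12:15.
Aarav ∩ Sofia ∩ Alice: 10:50–11:05.
Aarav ∩ Sofia ∩ Alice ∩ Ravi: 10:50–11:05.
Aarav ∩ Sofia ∩ Alice ∩ Ravi ∩ Beatriz: 10:50–11:05.
Single common window of 15 minutes.

15 minutes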